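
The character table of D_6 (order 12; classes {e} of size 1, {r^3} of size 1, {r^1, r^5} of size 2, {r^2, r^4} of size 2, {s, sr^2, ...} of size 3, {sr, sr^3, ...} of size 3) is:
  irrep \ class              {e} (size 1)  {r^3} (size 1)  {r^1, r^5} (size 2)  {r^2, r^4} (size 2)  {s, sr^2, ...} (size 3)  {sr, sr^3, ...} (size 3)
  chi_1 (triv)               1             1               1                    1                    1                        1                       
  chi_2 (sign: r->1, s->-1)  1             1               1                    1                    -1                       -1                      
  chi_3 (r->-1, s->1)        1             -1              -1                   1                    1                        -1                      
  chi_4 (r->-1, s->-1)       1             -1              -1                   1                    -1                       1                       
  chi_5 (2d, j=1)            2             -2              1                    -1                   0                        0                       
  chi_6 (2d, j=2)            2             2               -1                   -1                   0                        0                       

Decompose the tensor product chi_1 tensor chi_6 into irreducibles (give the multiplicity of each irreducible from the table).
chi_1 tensor chi_6 = chi_6 (all other irreducibles have multiplicity 0).

Proof sketch: The character of a tensor product is the pointwise product (chi_1 * chi_6)(C) = chi_1(C) * chi_6(C):
  {e}: (1)*(2), {r^3}: (1)*(2), {r^1, r^5}: (1)*(-1), {r^2, r^4}: (1)*(-1), {s, sr^2, ...}: (1)*(0), {sr, sr^3, ...}: (1)*(0)
so (chi_1 * chi_6) takes values
  {e} -> 2, {r^3} -> 2, {r^1, r^5} -> -1, {r^2, r^4} -> -1, {s, sr^2, ...} -> 0, {sr, sr^3, ...} -> 0.
Now take the inner product of this character with each irreducible chi from the table, <chi_1*chi_6, chi> = (1/12) sum_C |C| (chi_1*chi_6)(C) conj(chi(C)):
  <chi_1*chi_6, chi_1> = (1/12)[1*(2)*conj(1) + 1*(2)*conj(1) + 2*(-1)*conj(1) + 2*(-1)*conj(1) + 3*(0)*conj(1) + 3*(0)*conj(1)]
      = (1/12)[(2) + (2) + (-2) + (-2) + (0) + (0)] = 0/12 = 0
  <chi_1*chi_6, chi_2> = (1/12)[1*(2)*conj(1) + 1*(2)*conj(1) + 2*(-1)*conj(1) + 2*(-1)*conj(1) + 3*(0)*conj(-1) + 3*(0)*conj(-1)]
      = (1/12)[(2) + (2) + (-2) + (-2) + (0) + (0)] = 0/12 = 0
  <chi_1*chi_6, chi_3> = (1/12)[1*(2)*conj(1) + 1*(2)*conj(-1) + 2*(-1)*conj(-1) + 2*(-1)*conj(1) + 3*(0)*conj(1) + 3*(0)*conj(-1)]
      = (1/12)[(2) + (-2) + (2) + (-2) + (0) + (0)] = 0/12 = 0
  <chi_1*chi_6, chi_4> = (1/12)[1*(2)*conj(1) + 1*(2)*conj(-1) + 2*(-1)*conj(-1) + 2*(-1)*conj(1) + 3*(0)*conj(-1) + 3*(0)*conj(1)]
      = (1/12)[(2) + (-2) + (2) + (-2) + (0) + (0)] = 0/12 = 0
  <chi_1*chi_6, chi_5> = (1/12)[1*(2)*conj(2) + 1*(2)*conj(-2) + 2*(-1)*conj(1) + 2*(-1)*conj(-1) + 3*(0)*conj(0) + 3*(0)*conj(0)]
      = (1/12)[(4) + (-4) + (-2) + (2) + (0) + (0)] = 0/12 = 0
  <chi_1*chi_6, chi_6> = (1/12)[1*(2)*conj(2) + 1*(2)*conj(2) + 2*(-1)*conj(-1) + 2*(-1)*conj(-1) + 3*(0)*conj(0) + 3*(0)*conj(0)]
      = (1/12)[(4) + (4) + (2) + (2) + (0) + (0)] = 12/12 = 1
Hence the multiplicities are chi_6: 1. Dimension check: dim(chi_1)*dim(chi_6) = 1*2 = 2 and sum (mult * dim) = 1*2 = 2.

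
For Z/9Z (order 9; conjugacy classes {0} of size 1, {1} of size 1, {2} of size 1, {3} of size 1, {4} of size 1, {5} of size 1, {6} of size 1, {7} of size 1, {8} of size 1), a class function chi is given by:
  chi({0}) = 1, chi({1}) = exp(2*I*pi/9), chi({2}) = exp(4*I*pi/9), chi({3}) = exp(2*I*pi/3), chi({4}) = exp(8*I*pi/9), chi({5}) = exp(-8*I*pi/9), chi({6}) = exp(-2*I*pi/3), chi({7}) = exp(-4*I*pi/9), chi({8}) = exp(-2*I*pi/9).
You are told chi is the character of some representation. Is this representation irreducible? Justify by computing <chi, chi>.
Irreducible: <chi, chi> = 1.

Justification: <chi, chi> = (1/|G|) sum_C |C| * |chi(C)|^2 = (1/9)[1*|1|^2 + 1*|exp(2*I*pi/9)|^2 + 1*|exp(4*I*pi/9)|^2 + 1*|exp(2*I*pi/3)|^2 + 1*|exp(8*I*pi/9)|^2 + 1*|exp(-8*I*pi/9)|^2 + 1*|exp(-2*I*pi/3)|^2 + 1*|exp(-4*I*pi/9)|^2 + 1*|exp(-2*I*pi/9)|^2]
  = (1/9)[(1) + (1) + (1) + (1) + (1) + (1) + (1) + (1) + (1)] = 9/9 = 1.
(Exp terms are combined using exp(i*s)*conj(exp(i*t)) = exp(i*(s-t)), and sums of them are collapsed using the identity that for every m > 1 the m distinct m-th roots of unity sum to 0, e.g. 1 + exp(2*I*pi/3) + exp(-2*I*pi/3) = 0.)
A character is irreducible iff <chi, chi> = 1, so this representation is irreducible.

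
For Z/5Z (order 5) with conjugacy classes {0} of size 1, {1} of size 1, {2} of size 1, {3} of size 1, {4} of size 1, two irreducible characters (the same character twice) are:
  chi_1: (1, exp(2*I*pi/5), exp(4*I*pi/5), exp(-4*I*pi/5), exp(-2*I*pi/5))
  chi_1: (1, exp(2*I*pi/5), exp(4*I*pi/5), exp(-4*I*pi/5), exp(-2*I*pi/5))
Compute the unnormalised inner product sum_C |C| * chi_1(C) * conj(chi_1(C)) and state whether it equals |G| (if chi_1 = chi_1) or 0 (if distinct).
Sum = 5 = |G| = 5; so <chi_1, chi_1> = 1 (norm-1 confirms irreducibility).

Argument: Compute term by term over conjugacy classes (|C| * chi_1(C) * conj(chi_1(C))):
  1*(1)*conj(1) + 1*(exp(2*I*pi/5))*conj(exp(2*I*pi/5)) + 1*(exp(4*I*pi/5))*conj(exp(4*I*pi/5)) + 1*(exp(-4*I*pi/5))*conj(exp(-4*I*pi/5)) + 1*(exp(-2*I*pi/5))*conj(exp(-2*I*pi/5))
  = (1) + (1) + (1) + (1) + (1)
  = 5.
(Exp terms are combined using exp(i*s)*conj(exp(i*t)) = exp(i*(s-t)), and sums of them are collapsed using the identity that for every m > 1 the m distinct m-th roots of unity sum to 0, e.g. 1 + exp(2*I*pi/3) + exp(-2*I*pi/3) = 0.)
Dividing by |G| = 5 gives 5/5 = 1, matching the row-orthogonality relation <chi_1, chi_1> = [chi_1 = chi_1].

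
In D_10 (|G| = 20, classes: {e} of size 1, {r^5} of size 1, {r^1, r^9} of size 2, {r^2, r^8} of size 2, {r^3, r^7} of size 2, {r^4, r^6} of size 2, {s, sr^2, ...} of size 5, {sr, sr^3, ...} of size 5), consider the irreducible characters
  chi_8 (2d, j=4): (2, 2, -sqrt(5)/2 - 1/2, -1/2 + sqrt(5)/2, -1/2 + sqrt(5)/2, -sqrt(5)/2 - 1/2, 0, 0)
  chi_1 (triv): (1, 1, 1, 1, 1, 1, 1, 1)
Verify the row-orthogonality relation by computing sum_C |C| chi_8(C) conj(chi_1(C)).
Sum = 0; so <chi_8, chi_1> = 0 (distinct irreducibles are orthogonal).

Solution. Compute term by term over conjugacy classes (|C| * chi_8(C) * conj(chi_1(C))):
  1*(2)*conj(1) + 1*(2)*conj(1) + 2*(-sqrt(5)/2 - 1/2)*conj(1) + 2*(-1/2 + sqrt(5)/2)*conj(1) + 2*(-1/2 + sqrt(5)/2)*conj(1) + 2*(-sqrt(5)/2 - 1/2)*conj(1) + 5*(0)*conj(1) + 5*(0)*conj(1)
  = (2) + (2) + (-sqrt(5) - 1) + (-1 + sqrt(5)) + (-1 + sqrt(5)) + (-sqrt(5) - 1) + (0) + (0)
  = 0.
Dividing by |G| = 20 gives 0/20 = 0, matching the row-orthogonality relation <chi_8, chi_1> = [chi_8 = chi_1].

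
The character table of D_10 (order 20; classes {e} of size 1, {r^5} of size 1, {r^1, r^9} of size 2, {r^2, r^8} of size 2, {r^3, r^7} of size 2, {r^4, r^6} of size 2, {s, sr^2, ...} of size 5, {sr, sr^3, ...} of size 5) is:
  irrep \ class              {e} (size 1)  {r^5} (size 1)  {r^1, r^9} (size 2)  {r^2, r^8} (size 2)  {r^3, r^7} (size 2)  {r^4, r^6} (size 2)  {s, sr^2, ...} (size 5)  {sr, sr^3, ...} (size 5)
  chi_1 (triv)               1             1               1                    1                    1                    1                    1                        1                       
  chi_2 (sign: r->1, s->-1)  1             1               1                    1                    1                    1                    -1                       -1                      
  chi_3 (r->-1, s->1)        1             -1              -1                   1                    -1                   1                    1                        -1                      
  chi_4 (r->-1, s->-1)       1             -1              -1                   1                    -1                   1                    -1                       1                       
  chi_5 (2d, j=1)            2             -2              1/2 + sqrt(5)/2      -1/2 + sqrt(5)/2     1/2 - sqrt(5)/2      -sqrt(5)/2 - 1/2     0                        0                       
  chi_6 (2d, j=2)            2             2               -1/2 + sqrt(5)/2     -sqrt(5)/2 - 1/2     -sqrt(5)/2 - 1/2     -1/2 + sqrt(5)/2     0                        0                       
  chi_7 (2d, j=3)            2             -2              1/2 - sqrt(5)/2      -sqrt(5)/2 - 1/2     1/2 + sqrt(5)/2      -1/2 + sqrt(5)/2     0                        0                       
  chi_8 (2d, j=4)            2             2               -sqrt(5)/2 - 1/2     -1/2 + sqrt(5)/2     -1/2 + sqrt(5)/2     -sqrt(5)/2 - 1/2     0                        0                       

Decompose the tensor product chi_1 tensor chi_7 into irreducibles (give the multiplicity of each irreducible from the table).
chi_1 tensor chi_7 = chi_7 (all other irreducibles have multiplicity 0).

Justification: The character of a tensor product is the pointwise product (chi_1 * chi_7)(C) = chi_1(C) * chi_7(C):
  {e}: (1)*(2), {r^5}: (1)*(-2), {r^1, r^9}: (1)*(1/2 - sqrt(5)/2), {r^2, r^8}: (1)*(-sqrt(5)/2 - 1/2), {r^3, r^7}: (1)*(1/2 + sqrt(5)/2), {r^4, r^6}: (1)*(-1/2 + sqrt(5)/2), {s, sr^2, ...}: (1)*(0), {sr, sr^3, ...}: (1)*(0)
so (chi_1 * chi_7) takes values
  {e} -> 2, {r^5} -> -2, {r^1, r^9} -> 1/2 - sqrt(5)/2, {r^2, r^8} -> -sqrt(5)/2 - 1/2, {r^3, r^7} -> 1/2 + sqrt(5)/2, {r^4, r^6} -> -1/2 + sqrt(5)/2, {s, sr^2, ...} -> 0, {sr, sr^3, ...} -> 0.
Now take the inner product of this character with each irreducible chi from the table, <chi_1*chi_7, chi> = (1/20) sum_C |C| (chi_1*chi_7)(C) conj(chi(C)):
  <chi_1*chi_7, chi_1> = (1/20)[1*(2)*conj(1) + 1*(-2)*conj(1) + 2*(1/2 - sqrt(5)/2)*conj(1) + 2*(-sqrt(5)/2 - 1/2)*conj(1) + 2*(1/2 + sqrt(5)/2)*conj(1) + 2*(-1/2 + sqrt(5)/2)*conj(1) + 5*(0)*conj(1) + 5*(0)*conj(1)]
      = (1/20)[(2) + (-2) + (1 - sqrt(5)) + (-sqrt(5) - 1) + (1 + sqrt(5)) + (-1 + sqrt(5)) + (0) + (0)] = 0/20 = 0
  <chi_1*chi_7, chi_2> = (1/20)[1*(2)*conj(1) + 1*(-2)*conj(1) + 2*(1/2 - sqrt(5)/2)*conj(1) + 2*(-sqrt(5)/2 - 1/2)*conj(1) + 2*(1/2 + sqrt(5)/2)*conj(1) + 2*(-1/2 + sqrt(5)/2)*conj(1) + 5*(0)*conj(-1) + 5*(0)*conj(-1)]
      = (1/20)[(2) + (-2) + (1 - sqrt(5)) + (-sqrt(5) - 1) + (1 + sqrt(5)) + (-1 + sqrt(5)) + (0) + (0)] = 0/20 = 0
  <chi_1*chi_7, chi_3> = (1/20)[1*(2)*conj(1) + 1*(-2)*conj(-1) + 2*(1/2 - sqrt(5)/2)*conj(-1) + 2*(-sqrt(5)/2 - 1/2)*conj(1) + 2*(1/2 + sqrt(5)/2)*conj(-1) + 2*(-1/2 + sqrt(5)/2)*conj(1) + 5*(0)*conj(1) + 5*(0)*conj(-1)]
      = (1/20)[(2) + (2) + (-1 + sqrt(5)) + (-sqrt(5) - 1) + (-sqrt(5) - 1) + (-1 + sqrt(5)) + (0) + (0)] = 0/20 = 0
  <chi_1*chi_7, chi_4> = (1/20)[1*(2)*conj(1) + 1*(-2)*conj(-1) + 2*(1/2 - sqrt(5)/2)*conj(-1) + 2*(-sqrt(5)/2 - 1/2)*conj(1) + 2*(1/2 + sqrt(5)/2)*conj(-1) + 2*(-1/2 + sqrt(5)/2)*conj(1) + 5*(0)*conj(-1) + 5*(0)*conj(1)]
      = (1/20)[(2) + (2) + (-1 + sqrt(5)) + (-sqrt(5) - 1) + (-sqrt(5) - 1) + (-1 + sqrt(5)) + (0) + (0)] = 0/20 = 0
  <chi_1*chi_7, chi_5> = (1/20)[1*(2)*conj(2) + 1*(-2)*conj(-2) + 2*(1/2 - sqrt(5)/2)*conj(1/2 + sqrt(5)/2) + 2*(-sqrt(5)/2 - 1/2)*conj(-1/2 + sqrt(5)/2) + 2*(1/2 + sqrt(5)/2)*conj(1/2 - sqrt(5)/2) + 2*(-1/2 + sqrt(5)/2)*conj(-sqrt(5)/2 - 1/2) + 5*(0)*conj(0) + 5*(0)*conj(0)]
      = (1/20)[(4) + (4) + (-2) + (-2) + (-2) + (-2) + (0) + (0)] = 0/20 = 0
  <chi_1*chi_7, chi_6> = (1/20)[1*(2)*conj(2) + 1*(-2)*conj(2) + 2*(1/2 - sqrt(5)/2)*conj(-1/2 + sqrt(5)/2) + 2*(-sqrt(5)/2 - 1/2)*conj(-sqrt(5)/2 - 1/2) + 2*(1/2 + sqrt(5)/2)*conj(-sqrt(5)/2 - 1/2) + 2*(-1/2 + sqrt(5)/2)*conj(-1/2 + sqrt(5)/2) + 5*(0)*conj(0) + 5*(0)*conj(0)]
      = (1/20)[(4) + (-4) + (-3 + sqrt(5)) + (sqrt(5) + 3) + (-3 - sqrt(5)) + (3 - sqrt(5)) + (0) + (0)] = 0/20 = 0
  <chi_1*chi_7, chi_7> = (1/20)[1*(2)*conj(2) + 1*(-2)*conj(-2) + 2*(1/2 - sqrt(5)/2)*conj(1/2 - sqrt(5)/2) + 2*(-sqrt(5)/2 - 1/2)*conj(-sqrt(5)/2 - 1/2) + 2*(1/2 + sqrt(5)/2)*conj(1/2 + sqrt(5)/2) + 2*(-1/2 + sqrt(5)/2)*conj(-1/2 + sqrt(5)/2) + 5*(0)*conj(0) + 5*(0)*conj(0)]
      = (1/20)[(4) + (4) + (3 - sqrt(5)) + (sqrt(5) + 3) + (sqrt(5) + 3) + (3 - sqrt(5)) + (0) + (0)] = 20/20 = 1
  <chi_1*chi_7, chi_8> = (1/20)[1*(2)*conj(2) + 1*(-2)*conj(2) + 2*(1/2 - sqrt(5)/2)*conj(-sqrt(5)/2 - 1/2) + 2*(-sqrt(5)/2 - 1/2)*conj(-1/2 + sqrt(5)/2) + 2*(1/2 + sqrt(5)/2)*conj(-1/2 + sqrt(5)/2) + 2*(-1/2 + sqrt(5)/2)*conj(-sqrt(5)/2 - 1/2) + 5*(0)*conj(0) + 5*(0)*conj(0)]
      = (1/20)[(4) + (-4) + (2) + (-2) + (2) + (-2) + (0) + (0)] = 0/20 = 0
Hence the multiplicities are chi_7: 1. Dimension check: dim(chi_1)*dim(chi_7) = 1*2 = 2 and sum (mult * dim) = 1*2 = 2.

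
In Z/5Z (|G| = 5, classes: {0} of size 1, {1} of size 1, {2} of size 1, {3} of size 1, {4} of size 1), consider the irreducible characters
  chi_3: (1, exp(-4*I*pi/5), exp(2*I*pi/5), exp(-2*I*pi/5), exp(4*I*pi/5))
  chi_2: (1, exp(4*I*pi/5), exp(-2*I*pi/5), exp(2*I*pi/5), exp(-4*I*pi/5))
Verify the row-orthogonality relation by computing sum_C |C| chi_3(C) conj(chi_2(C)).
Sum = 0; so <chi_3, chi_2> = 0 (distinct irreducibles are orthogonal).

Details: Compute term by term over conjugacy classes (|C| * chi_3(C) * conj(chi_2(C))):
  1*(1)*conj(1) + 1*(exp(-4*I*pi/5))*conj(exp(4*I*pi/5)) + 1*(exp(2*I*pi/5))*conj(exp(-2*I*pi/5)) + 1*(exp(-2*I*pi/5))*conj(exp(2*I*pi/5)) + 1*(exp(4*I*pi/5))*conj(exp(-4*I*pi/5))
  = (1) + (exp(2*I*pi/5)) + (exp(4*I*pi/5)) + (exp(-4*I*pi/5)) + (exp(-2*I*pi/5))
  = 0.
(Exp terms are combined using exp(i*s)*conj(exp(i*t)) = exp(i*(s-t)), and sums of them are collapsed using the identity that for every m > 1 the m distinct m-th roots of unity sum to 0, e.g. 1 + exp(2*I*pi/3) + exp(-2*I*pi/3) = 0.)
Dividing by |G| = 5 gives 0/5 = 0, matching the row-orthogonality relation <chi_3, chi_2> = [chi_3 = chi_2].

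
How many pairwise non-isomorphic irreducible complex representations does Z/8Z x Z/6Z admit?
48

Details: The number of irreducible complex representations of a finite group equals its number of conjugacy classes. Z/8Z x Z/6Z is abelian of order 48, so every element is its own conjugacy class: 48 classes, so Z/8Z x Z/6Z (order 48) has exactly 48 irreducible complex representations.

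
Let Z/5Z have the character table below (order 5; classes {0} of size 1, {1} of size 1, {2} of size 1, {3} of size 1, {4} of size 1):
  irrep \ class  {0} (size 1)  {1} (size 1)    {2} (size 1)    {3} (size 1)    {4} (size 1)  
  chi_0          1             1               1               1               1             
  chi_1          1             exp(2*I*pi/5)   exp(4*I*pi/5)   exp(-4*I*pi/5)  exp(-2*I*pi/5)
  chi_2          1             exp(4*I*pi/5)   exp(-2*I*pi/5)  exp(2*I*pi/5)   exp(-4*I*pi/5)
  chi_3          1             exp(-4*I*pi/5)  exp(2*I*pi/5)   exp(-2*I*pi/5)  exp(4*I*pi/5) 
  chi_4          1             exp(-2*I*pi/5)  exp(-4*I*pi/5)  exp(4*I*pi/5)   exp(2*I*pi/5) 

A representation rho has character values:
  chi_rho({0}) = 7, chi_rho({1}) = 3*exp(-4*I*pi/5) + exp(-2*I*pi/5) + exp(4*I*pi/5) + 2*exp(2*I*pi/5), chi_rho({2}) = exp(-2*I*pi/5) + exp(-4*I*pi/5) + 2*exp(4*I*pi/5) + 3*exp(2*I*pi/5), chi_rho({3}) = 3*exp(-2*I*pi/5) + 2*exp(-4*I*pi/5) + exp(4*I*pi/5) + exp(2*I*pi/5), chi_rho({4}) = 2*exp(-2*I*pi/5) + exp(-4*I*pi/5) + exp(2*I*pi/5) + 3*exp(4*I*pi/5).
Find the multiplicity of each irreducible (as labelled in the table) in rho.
Multiplicities: chi_0: 0, chi_1: 2, chi_2: 1, chi_3: 3, chi_4: 1.

Justification: Use <chi_rho, chi> = (1/|G|) sum_C |C| * chi_rho(C) * conj(chi(C)) with |G| = 5 for each irreducible chi in the table:
  <chi_rho, chi_0> = (1/5)[1*(7)*conj(1) + 1*(3*exp(-4*I*pi/5) + exp(-2*I*pi/5) + exp(4*I*pi/5) + 2*exp(2*I*pi/5))*conj(1) + 1*(exp(-2*I*pi/5) + exp(-4*I*pi/5) + 2*exp(4*I*pi/5) + 3*exp(2*I*pi/5))*conj(1) + 1*(3*exp(-2*I*pi/5) + 2*exp(-4*I*pi/5) + exp(4*I*pi/5) + exp(2*I*pi/5))*conj(1) + 1*(2*exp(-2*I*pi/5) + exp(-4*I*pi/5) + exp(2*I*pi/5) + 3*exp(4*I*pi/5))*conj(1)]
      = (1/5)[(7) + (3*exp(-4*I*pi/5) + exp(-2*I*pi/5) + exp(4*I*pi/5) + 2*exp(2*I*pi/5)) + (exp(-2*I*pi/5) + exp(-4*I*pi/5) + 2*exp(4*I*pi/5) + 3*exp(2*I*pi/5)) + (3*exp(-2*I*pi/5) + 2*exp(-4*I*pi/5) + exp(4*I*pi/5) + exp(2*I*pi/5)) + (2*exp(-2*I*pi/5) + exp(-4*I*pi/5) + exp(2*I*pi/5) + 3*exp(4*I*pi/5))] = 0/5 = 0
  <chi_rho, chi_1> = (1/5)[1*(7)*conj(1) + 1*(3*exp(-4*I*pi/5) + exp(-2*I*pi/5) + exp(4*I*pi/5) + 2*exp(2*I*pi/5))*conj(exp(2*I*pi/5)) + 1*(exp(-2*I*pi/5) + exp(-4*I*pi/5) + 2*exp(4*I*pi/5) + 3*exp(2*I*pi/5))*conj(exp(4*I*pi/5)) + 1*(3*exp(-2*I*pi/5) + 2*exp(-4*I*pi/5) + exp(4*I*pi/5) + exp(2*I*pi/5))*conj(exp(-4*I*pi/5)) + 1*(2*exp(-2*I*pi/5) + exp(-4*I*pi/5) + exp(2*I*pi/5) + 3*exp(4*I*pi/5))*conj(exp(-2*I*pi/5))]
      = (1/5)[(7) + (2 + exp(-4*I*pi/5) + exp(2*I*pi/5) + 3*exp(4*I*pi/5)) + (2 + 3*exp(-2*I*pi/5) + exp(4*I*pi/5) + exp(2*I*pi/5)) + (2 + exp(-2*I*pi/5) + exp(-4*I*pi/5) + 3*exp(2*I*pi/5)) + (2 + 3*exp(-4*I*pi/5) + exp(-2*I*pi/5) + exp(4*I*pi/5))] = 10/5 = 2
  <chi_rho, chi_2> = (1/5)[1*(7)*conj(1) + 1*(3*exp(-4*I*pi/5) + exp(-2*I*pi/5) + exp(4*I*pi/5) + 2*exp(2*I*pi/5))*conj(exp(4*I*pi/5)) + 1*(exp(-2*I*pi/5) + exp(-4*I*pi/5) + 2*exp(4*I*pi/5) + 3*exp(2*I*pi/5))*conj(exp(-2*I*pi/5)) + 1*(3*exp(-2*I*pi/5) + 2*exp(-4*I*pi/5) + exp(4*I*pi/5) + exp(2*I*pi/5))*conj(exp(2*I*pi/5)) + 1*(2*exp(-2*I*pi/5) + exp(-4*I*pi/5) + exp(2*I*pi/5) + 3*exp(4*I*pi/5))*conj(exp(-4*I*pi/5))]
      = (1/5)[(7) + (1 + 2*exp(-2*I*pi/5) + exp(4*I*pi/5) + 3*exp(2*I*pi/5)) + (1 + 2*exp(-4*I*pi/5) + exp(-2*I*pi/5) + 3*exp(4*I*pi/5)) + (1 + 3*exp(-4*I*pi/5) + exp(2*I*pi/5) + 2*exp(4*I*pi/5)) + (1 + 3*exp(-2*I*pi/5) + exp(-4*I*pi/5) + 2*exp(2*I*pi/5))] = 5/5 = 1
  <chi_rho, chi_3> = (1/5)[1*(7)*conj(1) + 1*(3*exp(-4*I*pi/5) + exp(-2*I*pi/5) + exp(4*I*pi/5) + 2*exp(2*I*pi/5))*conj(exp(-4*I*pi/5)) + 1*(exp(-2*I*pi/5) + exp(-4*I*pi/5) + 2*exp(4*I*pi/5) + 3*exp(2*I*pi/5))*conj(exp(2*I*pi/5)) + 1*(3*exp(-2*I*pi/5) + 2*exp(-4*I*pi/5) + exp(4*I*pi/5) + exp(2*I*pi/5))*conj(exp(-2*I*pi/5)) + 1*(2*exp(-2*I*pi/5) + exp(-4*I*pi/5) + exp(2*I*pi/5) + 3*exp(4*I*pi/5))*conj(exp(4*I*pi/5))]
      = (1/5)[(7) + (3 + 2*exp(-4*I*pi/5) + exp(-2*I*pi/5) + exp(2*I*pi/5)) + (3 + exp(-4*I*pi/5) + exp(4*I*pi/5) + 2*exp(2*I*pi/5)) + (3 + 2*exp(-2*I*pi/5) + exp(-4*I*pi/5) + exp(4*I*pi/5)) + (3 + exp(-2*I*pi/5) + exp(2*I*pi/5) + 2*exp(4*I*pi/5))] = 15/5 = 3
  <chi_rho, chi_4> = (1/5)[1*(7)*conj(1) + 1*(3*exp(-4*I*pi/5) + exp(-2*I*pi/5) + exp(4*I*pi/5) + 2*exp(2*I*pi/5))*conj(exp(-2*I*pi/5)) + 1*(exp(-2*I*pi/5) + exp(-4*I*pi/5) + 2*exp(4*I*pi/5) + 3*exp(2*I*pi/5))*conj(exp(-4*I*pi/5)) + 1*(3*exp(-2*I*pi/5) + 2*exp(-4*I*pi/5) + exp(4*I*pi/5) + exp(2*I*pi/5))*conj(exp(4*I*pi/5)) + 1*(2*exp(-2*I*pi/5) + exp(-4*I*pi/5) + exp(2*I*pi/5) + 3*exp(4*I*pi/5))*conj(exp(2*I*pi/5))]
      = (1/5)[(7) + (1 + 3*exp(-2*I*pi/5) + exp(-4*I*pi/5) + 2*exp(4*I*pi/5)) + (1 + 2*exp(-2*I*pi/5) + 3*exp(-4*I*pi/5) + exp(2*I*pi/5)) + (1 + exp(-2*I*pi/5) + 3*exp(4*I*pi/5) + 2*exp(2*I*pi/5)) + (1 + 2*exp(-4*I*pi/5) + exp(4*I*pi/5) + 3*exp(2*I*pi/5))] = 5/5 = 1
(Exp terms are combined using exp(i*s)*conj(exp(i*t)) = exp(i*(s-t)), and sums of them are collapsed using the identity that for every m > 1 the m distinct m-th roots of unity sum to 0, e.g. 1 + exp(2*I*pi/3) + exp(-2*I*pi/3) = 0.)
Dimension check: dim(rho) = sum (mult * dim) = 0*1 + 2*1 + 1*1 + 3*1 + 1*1 = 7 = chi_rho(e) = 7.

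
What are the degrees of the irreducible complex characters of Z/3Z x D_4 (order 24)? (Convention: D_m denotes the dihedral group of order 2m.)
Dimensions: 1, 1, 1, 1, 1, 1, 1, 1, 1, 1, 1, 1, 2, 2, 2

Derivation: There are 15 irreducibles (= number of conjugacy classes). Their dimensions d_i satisfy sum d_i^2 = |G| = 24: 1 + 1 + 1 + 1 + 1 + 1 + 1 + 1 + 1 + 1 + 1 + 1 + 4 + 4 + 4 = 24. (For the product with Z/3Z: each of the 3 1-dim characters of Z/3Z tensors with each irrep of D_4, giving 3 copies of each D_4-dimension.)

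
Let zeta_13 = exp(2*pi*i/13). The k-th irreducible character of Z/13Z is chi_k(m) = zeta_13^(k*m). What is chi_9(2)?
chi_9(2) = zeta_13^18 = exp(10*I*pi/13)

Derivation: chi_9(2) = zeta_13^(9*2) = zeta_13^18. Since zeta_13^13 = 1, this equals zeta_13^5 = exp(2*pi*i*5/13) = exp(10*I*pi/13).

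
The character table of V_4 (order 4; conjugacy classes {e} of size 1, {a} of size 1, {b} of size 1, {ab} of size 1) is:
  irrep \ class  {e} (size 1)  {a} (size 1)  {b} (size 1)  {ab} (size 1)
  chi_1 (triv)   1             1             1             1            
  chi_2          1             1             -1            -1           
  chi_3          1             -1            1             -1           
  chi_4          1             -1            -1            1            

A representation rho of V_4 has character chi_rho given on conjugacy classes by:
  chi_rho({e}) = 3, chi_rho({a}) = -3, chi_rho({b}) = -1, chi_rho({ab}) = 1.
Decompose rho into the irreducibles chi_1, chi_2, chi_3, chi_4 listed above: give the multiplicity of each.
Multiplicities: chi_1: 0, chi_2: 0, chi_3: 1, chi_4: 2.

Why: Use <chi_rho, chi> = (1/|G|) sum_C |C| * chi_rho(C) * conj(chi(C)) with |G| = 4 for each irreducible chi in the table:
  <chi_rho, chi_1> = (1/4)[1*(3)*conj(1) + 1*(-3)*conj(1) + 1*(-1)*conj(1) + 1*(1)*conj(1)]
      = (1/4)[(3) + (-3) + (-1) + (1)] = 0/4 = 0
  <chi_rho, chi_2> = (1/4)[1*(3)*conj(1) + 1*(-3)*conj(1) + 1*(-1)*conj(-1) + 1*(1)*conj(-1)]
      = (1/4)[(3) + (-3) + (1) + (-1)] = 0/4 = 0
  <chi_rho, chi_3> = (1/4)[1*(3)*conj(1) + 1*(-3)*conj(-1) + 1*(-1)*conj(1) + 1*(1)*conj(-1)]
      = (1/4)[(3) + (3) + (-1) + (-1)] = 4/4 = 1
  <chi_rho, chi_4> = (1/4)[1*(3)*conj(1) + 1*(-3)*conj(-1) + 1*(-1)*conj(-1) + 1*(1)*conj(1)]
      = (1/4)[(3) + (3) + (1) + (1)] = 8/4 = 2
Dimension check: dim(rho) = sum (mult * dim) = 0*1 + 0*1 + 1*1 + 2*1 = 3 = chi_rho(e) = 3.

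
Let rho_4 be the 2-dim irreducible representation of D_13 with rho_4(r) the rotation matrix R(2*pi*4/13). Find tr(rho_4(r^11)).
chi_{rho_4}(r^11) = 2*cos(2*pi*4*11/13) = -2*cos(3*pi/13)

Proof sketch: rho_4(r^11) is rotation by angle 2*pi*4*11/13, whose trace is 2*cos(2*pi*4*11/13) = -2*cos(3*pi/13).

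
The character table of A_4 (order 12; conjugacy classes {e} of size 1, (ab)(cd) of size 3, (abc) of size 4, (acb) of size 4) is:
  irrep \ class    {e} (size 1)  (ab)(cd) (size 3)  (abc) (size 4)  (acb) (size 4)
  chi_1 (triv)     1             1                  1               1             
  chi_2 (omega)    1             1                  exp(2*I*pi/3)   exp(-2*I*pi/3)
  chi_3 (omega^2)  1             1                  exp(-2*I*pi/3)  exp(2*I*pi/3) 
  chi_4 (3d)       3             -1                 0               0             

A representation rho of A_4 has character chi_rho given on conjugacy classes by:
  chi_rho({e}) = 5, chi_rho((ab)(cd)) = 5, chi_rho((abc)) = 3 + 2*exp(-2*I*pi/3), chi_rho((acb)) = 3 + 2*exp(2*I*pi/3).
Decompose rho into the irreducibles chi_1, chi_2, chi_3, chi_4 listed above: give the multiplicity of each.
Multiplicities: chi_1: 3, chi_2: 0, chi_3: 2, chi_4: 0.

Argument: Use <chi_rho, chi> = (1/|G|) sum_C |C| * chi_rho(C) * conj(chi(C)) with |G| = 12 for each irreducible chi in the table:
  <chi_rho, chi_1> = (1/12)[1*(5)*conj(1) + 3*(5)*conj(1) + 4*(3 + 2*exp(-2*I*pi/3))*conj(1) + 4*(3 + 2*exp(2*I*pi/3))*conj(1)]
      = (1/12)[(5) + (15) + (12 + 8*exp(-2*I*pi/3)) + (12 + 8*exp(2*I*pi/3))] = 36/12 = 3
  <chi_rho, chi_2> = (1/12)[1*(5)*conj(1) + 3*(5)*conj(1) + 4*(3 + 2*exp(-2*I*pi/3))*conj(exp(2*I*pi/3)) + 4*(3 + 2*exp(2*I*pi/3))*conj(exp(-2*I*pi/3))]
      = (1/12)[(5) + (15) + (12*exp(-2*I*pi/3) + 8*exp(2*I*pi/3)) + (8*exp(-2*I*pi/3) + 12*exp(2*I*pi/3))] = 0/12 = 0
  <chi_rho, chi_3> = (1/12)[1*(5)*conj(1) + 3*(5)*conj(1) + 4*(3 + 2*exp(-2*I*pi/3))*conj(exp(-2*I*pi/3)) + 4*(3 + 2*exp(2*I*pi/3))*conj(exp(2*I*pi/3))]
      = (1/12)[(5) + (15) + (8 + 12*exp(2*I*pi/3)) + (8 + 12*exp(-2*I*pi/3))] = 24/12 = 2
  <chi_rho, chi_4> = (1/12)[1*(5)*conj(3) + 3*(5)*conj(-1) + 4*(3 + 2*exp(-2*I*pi/3))*conj(0) + 4*(3 + 2*exp(2*I*pi/3))*conj(0)]
      = (1/12)[(15) + (-15) + (0) + (0)] = 0/12 = 0
(Exp terms are combined using exp(i*s)*conj(exp(i*t)) = exp(i*(s-t)), and sums of them are collapsed using the identity that for every m > 1 the m distinct m-th roots of unity sum to 0, e.g. 1 + exp(2*I*pi/3) + exp(-2*I*pi/3) = 0.)
Dimension check: dim(rho) = sum (mult * dim) = 3*1 + 0*1 + 2*1 + 0*3 = 5 = chi_rho(e) = 5.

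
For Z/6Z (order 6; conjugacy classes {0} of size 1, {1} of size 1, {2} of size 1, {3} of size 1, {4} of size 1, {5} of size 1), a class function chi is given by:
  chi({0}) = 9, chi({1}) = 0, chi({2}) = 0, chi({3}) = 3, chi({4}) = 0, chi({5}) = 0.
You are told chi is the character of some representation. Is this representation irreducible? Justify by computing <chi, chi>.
Not irreducible (reducible): <chi, chi> = 15 > 1.

Proof sketch: <chi, chi> = (1/|G|) sum_C |C| * |chi(C)|^2 = (1/6)[1*|9|^2 + 1*|0|^2 + 1*|0|^2 + 1*|3|^2 + 1*|0|^2 + 1*|0|^2]
  = (1/6)[(81) + (0) + (0) + (9) + (0) + (0)] = 90/6 = 15.
(Exp terms are combined using exp(i*s)*conj(exp(i*t)) = exp(i*(s-t)), and sums of them are collapsed using the identity that for every m > 1 the m distinct m-th roots of unity sum to 0, e.g. 1 + exp(2*I*pi/3) + exp(-2*I*pi/3) = 0.)
A character is irreducible iff <chi, chi> = 1, so this representation is reducible.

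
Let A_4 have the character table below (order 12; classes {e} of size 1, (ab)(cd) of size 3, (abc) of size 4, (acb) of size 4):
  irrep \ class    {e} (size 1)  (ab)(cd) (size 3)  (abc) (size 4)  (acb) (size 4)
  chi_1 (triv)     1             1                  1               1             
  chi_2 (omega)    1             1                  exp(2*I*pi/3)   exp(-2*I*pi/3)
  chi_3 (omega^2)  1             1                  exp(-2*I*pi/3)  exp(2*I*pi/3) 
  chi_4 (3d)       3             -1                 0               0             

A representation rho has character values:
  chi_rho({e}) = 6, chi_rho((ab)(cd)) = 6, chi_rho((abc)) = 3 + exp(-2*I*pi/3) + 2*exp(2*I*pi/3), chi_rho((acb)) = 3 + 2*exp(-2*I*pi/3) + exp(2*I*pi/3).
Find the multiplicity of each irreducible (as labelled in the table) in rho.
Multiplicities: chi_1: 3, chi_2: 2, chi_3: 1, chi_4: 0.

Proof sketch: Use <chi_rho, chi> = (1/|G|) sum_C |C| * chi_rho(C) * conj(chi(C)) with |G| = 12 for each irreducible chi in the table:
  <chi_rho, chi_1> = (1/12)[1*(6)*conj(1) + 3*(6)*conj(1) + 4*(3 + exp(-2*I*pi/3) + 2*exp(2*I*pi/3))*conj(1) + 4*(3 + 2*exp(-2*I*pi/3) + exp(2*I*pi/3))*conj(1)]
      = (1/12)[(6) + (18) + (12 + 4*exp(-2*I*pi/3) + 8*exp(2*I*pi/3)) + (12 + 8*exp(-2*I*pi/3) + 4*exp(2*I*pi/3))] = 36/12 = 3
  <chi_rho, chi_2> = (1/12)[1*(6)*conj(1) + 3*(6)*conj(1) + 4*(3 + exp(-2*I*pi/3) + 2*exp(2*I*pi/3))*conj(exp(2*I*pi/3)) + 4*(3 + 2*exp(-2*I*pi/3) + exp(2*I*pi/3))*conj(exp(-2*I*pi/3))]
      = (1/12)[(6) + (18) + (8 + 12*exp(-2*I*pi/3) + 4*exp(2*I*pi/3)) + (8 + 4*exp(-2*I*pi/3) + 12*exp(2*I*pi/3))] = 24/12 = 2
  <chi_rho, chi_3> = (1/12)[1*(6)*conj(1) + 3*(6)*conj(1) + 4*(3 + exp(-2*I*pi/3) + 2*exp(2*I*pi/3))*conj(exp(-2*I*pi/3)) + 4*(3 + 2*exp(-2*I*pi/3) + exp(2*I*pi/3))*conj(exp(2*I*pi/3))]
      = (1/12)[(6) + (18) + (4 + 8*exp(-2*I*pi/3) + 12*exp(2*I*pi/3)) + (4 + 12*exp(-2*I*pi/3) + 8*exp(2*I*pi/3))] = 12/12 = 1
  <chi_rho, chi_4> = (1/12)[1*(6)*conj(3) + 3*(6)*conj(-1) + 4*(3 + exp(-2*I*pi/3) + 2*exp(2*I*pi/3))*conj(0) + 4*(3 + 2*exp(-2*I*pi/3) + exp(2*I*pi/3))*conj(0)]
      = (1/12)[(18) + (-18) + (0) + (0)] = 0/12 = 0
(Exp terms are combined using exp(i*s)*conj(exp(i*t)) = exp(i*(s-t)), and sums of them are collapsed using the identity that for every m > 1 the m distinct m-th roots of unity sum to 0, e.g. 1 + exp(2*I*pi/3) + exp(-2*I*pi/3) = 0.)
Dimension check: dim(rho) = sum (mult * dim) = 3*1 + 2*1 + 1*1 + 0*3 = 6 = chi_rho(e) = 6.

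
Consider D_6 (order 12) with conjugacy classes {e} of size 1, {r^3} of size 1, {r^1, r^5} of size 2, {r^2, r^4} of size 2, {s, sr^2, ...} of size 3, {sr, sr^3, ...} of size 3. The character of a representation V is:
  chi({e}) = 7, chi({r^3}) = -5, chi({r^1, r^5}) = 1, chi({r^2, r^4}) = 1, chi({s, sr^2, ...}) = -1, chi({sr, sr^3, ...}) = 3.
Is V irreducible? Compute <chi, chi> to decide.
Not irreducible (reducible): <chi, chi> = 9 > 1.

Justification: <chi, chi> = (1/|G|) sum_C |C| * |chi(C)|^2 = (1/12)[1*|7|^2 + 1*|-5|^2 + 2*|1|^2 + 2*|1|^2 + 3*|-1|^2 + 3*|3|^2]
  = (1/12)[(49) + (25) + (2) + (2) + (3) + (27)] = 108/12 = 9.
A character is irreducible iff <chi, chi> = 1, so this representation is reducible.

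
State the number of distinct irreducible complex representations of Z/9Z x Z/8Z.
72

Derivation: The number of irreducible complex representations of a finite group equals its number of conjugacy classes. Z/9Z x Z/8Z is abelian of order 72, so every element is its own conjugacy class: 72 classes, so Z/9Z x Z/8Z (order 72) has exactly 72 irreducible complex representations.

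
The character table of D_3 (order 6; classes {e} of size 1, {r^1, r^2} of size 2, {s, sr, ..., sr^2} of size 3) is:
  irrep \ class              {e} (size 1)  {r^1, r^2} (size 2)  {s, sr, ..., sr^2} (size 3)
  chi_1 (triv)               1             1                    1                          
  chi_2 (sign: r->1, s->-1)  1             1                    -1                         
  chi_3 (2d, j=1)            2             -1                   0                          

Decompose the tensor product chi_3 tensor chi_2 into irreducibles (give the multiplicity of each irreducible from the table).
chi_3 tensor chi_2 = chi_3 (all other irreducibles have multiplicity 0).

The character of a tensor product is the pointwise product (chi_3 * chi_2)(C) = chi_3(C) * chi_2(C):
  {e}: (2)*(1), {r^1, r^2}: (-1)*(1), {s, sr, ..., sr^2}: (0)*(-1)
so (chi_3 * chi_2) takes values
  {e} -> 2, {r^1, r^2} -> -1, {s, sr, ..., sr^2} -> 0.
Now take the inner product of this character with each irreducible chi from the table, <chi_3*chi_2, chi> = (1/6) sum_C |C| (chi_3*chi_2)(C) conj(chi(C)):
  <chi_3*chi_2, chi_1> = (1/6)[1*(2)*conj(1) + 2*(-1)*conj(1) + 3*(0)*conj(1)]
      = (1/6)[(2) + (-2) + (0)] = 0/6 = 0
  <chi_3*chi_2, chi_2> = (1/6)[1*(2)*conj(1) + 2*(-1)*conj(1) + 3*(0)*conj(-1)]
      = (1/6)[(2) + (-2) + (0)] = 0/6 = 0
  <chi_3*chi_2, chi_3> = (1/6)[1*(2)*conj(2) + 2*(-1)*conj(-1) + 3*(0)*conj(0)]
      = (1/6)[(4) + (2) + (0)] = 6/6 = 1
Hence the multiplicities are chi_3: 1. Dimension check: dim(chi_3)*dim(chi_2) = 2*1 = 2 and sum (mult * dim) = 1*2 = 2.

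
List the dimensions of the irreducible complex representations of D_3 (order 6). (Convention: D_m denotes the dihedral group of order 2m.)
Dimensions: 1, 1, 2

There are 3 irreducibles (= number of conjugacy classes). Their dimensions d_i satisfy sum d_i^2 = |G| = 6: 1 + 1 + 4 = 6.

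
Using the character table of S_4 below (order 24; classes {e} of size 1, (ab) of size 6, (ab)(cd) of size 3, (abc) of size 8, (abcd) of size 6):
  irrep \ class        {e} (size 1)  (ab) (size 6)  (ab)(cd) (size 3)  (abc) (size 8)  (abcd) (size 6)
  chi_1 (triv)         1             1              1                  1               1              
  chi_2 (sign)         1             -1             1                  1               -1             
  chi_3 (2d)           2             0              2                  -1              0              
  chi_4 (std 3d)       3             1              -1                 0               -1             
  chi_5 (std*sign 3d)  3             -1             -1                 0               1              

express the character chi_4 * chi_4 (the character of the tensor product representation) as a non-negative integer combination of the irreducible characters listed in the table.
chi_4 tensor chi_4 = chi_1 + chi_3 + chi_4 + chi_5 (all other irreducibles have multiplicity 0).

Derivation: The character of a tensor product is the pointwise product (chi_4 * chi_4)(C) = chi_4(C) * chi_4(C):
  {e}: (3)*(3), (ab): (1)*(1), (ab)(cd): (-1)*(-1), (abc): (0)*(0), (abcd): (-1)*(-1)
so (chi_4 * chi_4) takes values
  {e} -> 9, (ab) -> 1, (ab)(cd) -> 1, (abc) -> 0, (abcd) -> 1.
Now take the inner product of this character with each irreducible chi from the table, <chi_4*chi_4, chi> = (1/24) sum_C |C| (chi_4*chi_4)(C) conj(chi(C)):
  <chi_4*chi_4, chi_1> = (1/24)[1*(9)*conj(1) + 6*(1)*conj(1) + 3*(1)*conj(1) + 8*(0)*conj(1) + 6*(1)*conj(1)]
      = (1/24)[(9) + (6) + (3) + (0) + (6)] = 24/24 = 1
  <chi_4*chi_4, chi_2> = (1/24)[1*(9)*conj(1) + 6*(1)*conj(-1) + 3*(1)*conj(1) + 8*(0)*conj(1) + 6*(1)*conj(-1)]
      = (1/24)[(9) + (-6) + (3) + (0) + (-6)] = 0/24 = 0
  <chi_4*chi_4, chi_3> = (1/24)[1*(9)*conj(2) + 6*(1)*conj(0) + 3*(1)*conj(2) + 8*(0)*conj(-1) + 6*(1)*conj(0)]
      = (1/24)[(18) + (0) + (6) + (0) + (0)] = 24/24 = 1
  <chi_4*chi_4, chi_4> = (1/24)[1*(9)*conj(3) + 6*(1)*conj(1) + 3*(1)*conj(-1) + 8*(0)*conj(0) + 6*(1)*conj(-1)]
      = (1/24)[(27) + (6) + (-3) + (0) + (-6)] = 24/24 = 1
  <chi_4*chi_4, chi_5> = (1/24)[1*(9)*conj(3) + 6*(1)*conj(-1) + 3*(1)*conj(-1) + 8*(0)*conj(0) + 6*(1)*conj(1)]
      = (1/24)[(27) + (-6) + (-3) + (0) + (6)] = 24/24 = 1
Hence the multiplicities are chi_1: 1, chi_3: 1, chi_4: 1, chi_5: 1. Dimension check: dim(chi_4)*dim(chi_4) = 3*3 = 9 and sum (mult * dim) = 1*1 + 1*2 + 1*3 + 1*3 = 9.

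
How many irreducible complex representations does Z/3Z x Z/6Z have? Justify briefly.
18

Derivation: The number of irreducible complex representations of a finite group equals its number of conjugacy classes. Z/3Z x Z/6Z is abelian of order 18, so every element is its own conjugacy class: 18 classes, so Z/3Z x Z/6Z (order 18) has exactly 18 irreducible complex representations.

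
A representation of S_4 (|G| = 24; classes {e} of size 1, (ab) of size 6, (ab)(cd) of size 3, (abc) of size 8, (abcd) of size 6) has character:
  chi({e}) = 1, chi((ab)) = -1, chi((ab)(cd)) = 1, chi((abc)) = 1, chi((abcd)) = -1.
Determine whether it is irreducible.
Irreducible: <chi, chi> = 1.

Explanation: <chi, chi> = (1/|G|) sum_C |C| * |chi(C)|^2 = (1/24)[1*|1|^2 + 6*|-1|^2 + 3*|1|^2 + 8*|1|^2 + 6*|-1|^2]
  = (1/24)[(1) + (6) + (3) + (8) + (6)] = 24/24 = 1.
A character is irreducible iff <chi, chi> = 1, so this representation is irreducible.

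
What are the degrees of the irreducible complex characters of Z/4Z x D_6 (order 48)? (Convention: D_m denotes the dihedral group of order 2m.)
Dimensions: 1, 1, 1, 1, 1, 1, 1, 1, 1, 1, 1, 1, 1, 1, 1, 1, 2, 2, 2, 2, 2, 2, 2, 2

Proof sketch: There are 24 irreducibles (= number of conjugacy classes). Their dimensions d_i satisfy sum d_i^2 = |G| = 48: 1 + 1 + 1 + 1 + 1 + 1 + 1 + 1 + 1 + 1 + 1 + 1 + 1 + 1 + 1 + 1 + 4 + 4 + 4 + 4 + 4 + 4 + 4 + 4 = 48. (For the product with Z/4Z: each of the 4 1-dim characters of Z/4Z tensors with each irrep of D_6, giving 4 copies of each D_6-dimension.)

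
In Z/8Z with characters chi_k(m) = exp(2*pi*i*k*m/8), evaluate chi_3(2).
chi_3(2) = zeta_8^6 = -I

Derivation: chi_3(2) = zeta_8^(3*2) = zeta_8^6. Since zeta_8^8 = 1, this equals zeta_8^6 = exp(2*pi*i*6/8) = -I.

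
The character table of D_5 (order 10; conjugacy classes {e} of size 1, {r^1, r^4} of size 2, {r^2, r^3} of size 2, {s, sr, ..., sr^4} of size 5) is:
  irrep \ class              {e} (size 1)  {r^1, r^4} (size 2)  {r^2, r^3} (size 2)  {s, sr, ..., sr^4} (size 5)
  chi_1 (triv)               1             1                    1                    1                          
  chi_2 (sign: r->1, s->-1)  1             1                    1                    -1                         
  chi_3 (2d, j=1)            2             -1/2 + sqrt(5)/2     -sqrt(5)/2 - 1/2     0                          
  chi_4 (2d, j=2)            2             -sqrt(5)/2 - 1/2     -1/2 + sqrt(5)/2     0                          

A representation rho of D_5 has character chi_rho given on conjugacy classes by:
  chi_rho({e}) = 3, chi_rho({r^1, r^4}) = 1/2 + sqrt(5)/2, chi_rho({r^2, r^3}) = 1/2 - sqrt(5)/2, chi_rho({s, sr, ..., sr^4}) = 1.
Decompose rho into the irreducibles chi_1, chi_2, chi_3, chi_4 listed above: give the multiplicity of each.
Multiplicities: chi_1: 1, chi_2: 0, chi_3: 1, chi_4: 0.

Why: Use <chi_rho, chi> = (1/|G|) sum_C |C| * chi_rho(C) * conj(chi(C)) with |G| = 10 for each irreducible chi in the table:
  <chi_rho, chi_1> = (1/10)[1*(3)*conj(1) + 2*(1/2 + sqrt(5)/2)*conj(1) + 2*(1/2 - sqrt(5)/2)*conj(1) + 5*(1)*conj(1)]
      = (1/10)[(3) + (1 + sqrt(5)) + (1 - sqrt(5)) + (5)] = 10/10 = 1
  <chi_rho, chi_2> = (1/10)[1*(3)*conj(1) + 2*(1/2 + sqrt(5)/2)*conj(1) + 2*(1/2 - sqrt(5)/2)*conj(1) + 5*(1)*conj(-1)]
      = (1/10)[(3) + (1 + sqrt(5)) + (1 - sqrt(5)) + (-5)] = 0/10 = 0
  <chi_rho, chi_3> = (1/10)[1*(3)*conj(2) + 2*(1/2 + sqrt(5)/2)*conj(-1/2 + sqrt(5)/2) + 2*(1/2 - sqrt(5)/2)*conj(-sqrt(5)/2 - 1/2) + 5*(1)*conj(0)]
      = (1/10)[(6) + (2) + (2) + (0)] = 10/10 = 1
  <chi_rho, chi_4> = (1/10)[1*(3)*conj(2) + 2*(1/2 + sqrt(5)/2)*conj(-sqrt(5)/2 - 1/2) + 2*(1/2 - sqrt(5)/2)*conj(-1/2 + sqrt(5)/2) + 5*(1)*conj(0)]
      = (1/10)[(6) + (-3 - sqrt(5)) + (-3 + sqrt(5)) + (0)] = 0/10 = 0
Dimension check: dim(rho) = sum (mult * dim) = 1*1 + 0*1 + 1*2 + 0*2 = 3 = chi_rho(e) = 3.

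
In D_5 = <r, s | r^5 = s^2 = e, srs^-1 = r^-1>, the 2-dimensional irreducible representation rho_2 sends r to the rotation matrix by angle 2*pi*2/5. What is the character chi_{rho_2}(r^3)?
chi_{rho_2}(r^3) = 2*cos(2*pi*2*3/5) = -1/2 + sqrt(5)/2

Derivation: rho_2(r^3) is rotation by angle 2*pi*2*3/5, whose trace is 2*cos(2*pi*2*3/5) = -1/2 + sqrt(5)/2.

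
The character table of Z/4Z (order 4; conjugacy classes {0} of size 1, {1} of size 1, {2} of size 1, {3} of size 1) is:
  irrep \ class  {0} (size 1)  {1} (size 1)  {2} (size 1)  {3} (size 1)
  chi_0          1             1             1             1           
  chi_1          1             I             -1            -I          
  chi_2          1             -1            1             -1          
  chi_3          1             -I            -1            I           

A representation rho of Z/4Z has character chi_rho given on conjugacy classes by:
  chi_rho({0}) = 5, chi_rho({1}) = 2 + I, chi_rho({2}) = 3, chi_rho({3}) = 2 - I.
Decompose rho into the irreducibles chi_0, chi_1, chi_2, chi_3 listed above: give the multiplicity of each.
Multiplicities: chi_0: 3, chi_1: 1, chi_2: 1, chi_3: 0.

Details: Use <chi_rho, chi> = (1/|G|) sum_C |C| * chi_rho(C) * conj(chi(C)) with |G| = 4 for each irreducible chi in the table:
  <chi_rho, chi_0> = (1/4)[1*(5)*conj(1) + 1*(2 + I)*conj(1) + 1*(3)*conj(1) + 1*(2 - I)*conj(1)]
      = (1/4)[(5) + (2 + I) + (3) + (2 - I)] = 12/4 = 3
  <chi_rho, chi_1> = (1/4)[1*(5)*conj(1) + 1*(2 + I)*conj(I) + 1*(3)*conj(-1) + 1*(2 - I)*conj(-I)]
      = (1/4)[(5) + (1 - 2*I) + (-3) + (1 + 2*I)] = 4/4 = 1
  <chi_rho, chi_2> = (1/4)[1*(5)*conj(1) + 1*(2 + I)*conj(-1) + 1*(3)*conj(1) + 1*(2 - I)*conj(-1)]
      = (1/4)[(5) + (-2 - I) + (3) + (-2 + I)] = 4/4 = 1
  <chi_rho, chi_3> = (1/4)[1*(5)*conj(1) + 1*(2 + I)*conj(-I) + 1*(3)*conj(-1) + 1*(2 - I)*conj(I)]
      = (1/4)[(5) + (-1 + 2*I) + (-3) + (-1 - 2*I)] = 0/4 = 0
(Exp terms are combined using exp(i*s)*conj(exp(i*t)) = exp(i*(s-t)), and sums of them are collapsed using the identity that for every m > 1 the m distinct m-th roots of unity sum to 0, e.g. 1 + exp(2*I*pi/3) + exp(-2*I*pi/3) = 0.)
Dimension check: dim(rho) = sum (mult * dim) = 3*1 + 1*1 + 1*1 + 0*1 = 5 = chi_rho(e) = 5.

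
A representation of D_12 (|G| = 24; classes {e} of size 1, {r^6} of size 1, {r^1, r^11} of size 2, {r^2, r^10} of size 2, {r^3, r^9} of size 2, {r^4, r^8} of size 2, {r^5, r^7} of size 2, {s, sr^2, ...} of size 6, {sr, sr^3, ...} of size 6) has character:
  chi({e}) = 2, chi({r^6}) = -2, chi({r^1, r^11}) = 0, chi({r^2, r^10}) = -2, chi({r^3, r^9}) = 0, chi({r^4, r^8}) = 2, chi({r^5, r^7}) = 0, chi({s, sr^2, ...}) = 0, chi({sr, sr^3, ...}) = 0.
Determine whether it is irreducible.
Irreducible: <chi, chi> = 1.

Justification: <chi, chi> = (1/|G|) sum_C |C| * |chi(C)|^2 = (1/24)[1*|2|^2 + 1*|-2|^2 + 2*|0|^2 + 2*|-2|^2 + 2*|0|^2 + 2*|2|^2 + 2*|0|^2 + 6*|0|^2 + 6*|0|^2]
  = (1/24)[(4) + (4) + (0) + (8) + (0) + (8) + (0) + (0) + (0)] = 24/24 = 1.
A character is irreducible iff <chi, chi> = 1, so this representation is irreducible.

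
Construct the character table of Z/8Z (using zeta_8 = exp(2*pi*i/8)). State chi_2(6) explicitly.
Character table of Z/8Z (irreps indexed chi_0,...,chi_7 with chi_k(m) = zeta_8^(k*m), zeta_8 = exp(2*pi*i/8)):
  irrep \ class  {0} (size 1)  {1} (size 1)    {2} (size 1)  {3} (size 1)    {4} (size 1)  {5} (size 1)    {6} (size 1)  {7} (size 1)  
  chi_0          1             1               1             1               1             1               1             1             
  chi_1          1             exp(I*pi/4)     I             exp(3*I*pi/4)   -1            exp(-3*I*pi/4)  -I            exp(-I*pi/4)  
  chi_2          1             I               -1            -I              1             I               -1            -I            
  chi_3          1             exp(3*I*pi/4)   -I            exp(I*pi/4)     -1            exp(-I*pi/4)    I             exp(-3*I*pi/4)
  chi_4          1             -1              1             -1              1             -1              1             -1            
  chi_5          1             exp(-3*I*pi/4)  I             exp(-I*pi/4)    -1            exp(I*pi/4)     -I            exp(3*I*pi/4) 
  chi_6          1             -I              -1            I               1             -I              -1            I             
  chi_7          1             exp(-I*pi/4)    -I            exp(-3*I*pi/4)  -1            exp(3*I*pi/4)   I             exp(I*pi/4)   

Spot check: chi_2(6) = zeta_8^(2*6) = zeta_8^12 = -1.

Details: Z/8Z is abelian, so all 8 irreducible complex representations are 1-dimensional. They are given by chi_k(m) = zeta_8^(k*m) for k = 0,...,7. Row orthogonality: sum_m chi_k(m) conj(chi_l(m)) = 8 * [k = l].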